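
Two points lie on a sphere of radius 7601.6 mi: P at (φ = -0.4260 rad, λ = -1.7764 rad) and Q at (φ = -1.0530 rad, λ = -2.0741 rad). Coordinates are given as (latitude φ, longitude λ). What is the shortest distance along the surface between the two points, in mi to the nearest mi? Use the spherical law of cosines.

In radians: φ₁ = -0.4260, φ₂ = -1.0530, Δλ = -17.057° = -0.2977 rad.
cos c = sin φ₁ sin φ₂ + cos φ₁ cos φ₂ cos Δλ = (-0.4132)(-0.8689) + (0.9106)(0.4950)(0.9560) = 0.78997,
so c = arccos(0.78997) = 0.66004 rad.
Distance = R·c = 7601.6 × 0.6600 ≈ 5017 mi.

5017 mi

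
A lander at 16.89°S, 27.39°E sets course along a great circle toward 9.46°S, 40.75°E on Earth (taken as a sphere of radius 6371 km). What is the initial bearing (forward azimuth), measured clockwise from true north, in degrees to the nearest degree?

62°

Δλ = 13.360° = 0.2332 rad.
y = sin Δλ · cos φ₂ = (0.2311)(0.9864) = 0.2279
x = cos φ₁ sin φ₂ − sin φ₁ cos φ₂ cos Δλ = (0.9569)(-0.1644) − (-0.2905)(0.9864)(0.9729) = 0.1216
θ = atan2(y, x) = 61.93°, so the bearing is 62°.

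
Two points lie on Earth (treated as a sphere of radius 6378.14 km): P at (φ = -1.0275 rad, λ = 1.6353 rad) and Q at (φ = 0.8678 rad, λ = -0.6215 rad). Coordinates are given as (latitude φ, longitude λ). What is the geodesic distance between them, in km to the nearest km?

16682 km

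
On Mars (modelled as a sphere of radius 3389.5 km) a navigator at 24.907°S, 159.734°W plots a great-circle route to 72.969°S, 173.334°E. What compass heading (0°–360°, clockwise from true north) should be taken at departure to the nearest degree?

190°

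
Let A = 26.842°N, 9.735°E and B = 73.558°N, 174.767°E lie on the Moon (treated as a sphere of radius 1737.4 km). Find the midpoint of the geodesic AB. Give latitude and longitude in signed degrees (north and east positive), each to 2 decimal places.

Central angle δ = 1.3806 rad. Interpolating on the sphere with fraction f = 0.5:
P = [sin((1−f)δ)·A + sin(fδ)·B] / sin δ = 0.6485·A + 0.6485·B in Cartesian coordinates,
giving P = (0.3875, 0.1146, 0.9147), i.e. latitude 66.17°, longitude 16.47°.

66.17°, 16.47°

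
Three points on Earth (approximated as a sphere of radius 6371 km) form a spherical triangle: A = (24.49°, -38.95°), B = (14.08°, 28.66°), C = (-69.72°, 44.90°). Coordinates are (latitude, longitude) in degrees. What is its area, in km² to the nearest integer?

Side lengths (central angles): a = 1.4761, b = 1.9338, c = 1.1185 rad; semiperimeter s = 2.2641.
By l'Huilier's theorem, tan(E/4) = √[tan(s/2) tan((s−a)/2) tan((s−b)/2) tan((s−c)/2)], giving spherical excess E = 1.1976 rad.
Area = E·R² = 1.1976 × (6371)² ≈ 48609357 km².

48609357 km²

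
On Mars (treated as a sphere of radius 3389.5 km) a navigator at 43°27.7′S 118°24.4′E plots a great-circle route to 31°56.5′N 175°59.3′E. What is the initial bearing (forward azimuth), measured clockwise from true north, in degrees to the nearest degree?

46°

With φ₁ = -0.7585, φ₂ = 0.5575, Δλ = 1.0050 rad, the forward-azimuth formula gives
θ = atan2( sin Δλ cos φ₂ , cos φ₁ sin φ₂ − sin φ₁ cos φ₂ cos Δλ ) = atan2(0.7163, 0.6969) = 45.79°.
So the initial bearing is 46°.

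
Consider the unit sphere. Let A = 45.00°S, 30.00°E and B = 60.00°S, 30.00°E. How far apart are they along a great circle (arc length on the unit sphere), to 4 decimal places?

0.2618

In radians: φ₁ = -0.7854, φ₂ = -1.0472, Δλ = 0.000° = 0.0000 rad.
cos c = sin φ₁ sin φ₂ + cos φ₁ cos φ₂ cos Δλ = (-0.7071)(-0.8660) + (0.7071)(0.5000)(1.0000) = 0.96593,
so c = arccos(0.96593) = 0.26180 rad.
On the unit sphere the arc length equals the central angle: 0.2618.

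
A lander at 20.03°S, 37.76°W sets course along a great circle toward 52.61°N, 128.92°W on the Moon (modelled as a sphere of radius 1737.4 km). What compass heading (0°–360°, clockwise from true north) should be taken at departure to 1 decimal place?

320.7°

Δλ = -91.160° = -1.5910 rad.
y = sin Δλ · cos φ₂ = (-0.9998)(0.6072) = -0.6071
x = cos φ₁ sin φ₂ − sin φ₁ cos φ₂ cos Δλ = (0.9395)(0.7945) − (-0.3425)(0.6072)(-0.0202) = 0.7423
θ = atan2(y, x) = -39.28°; adding 360° gives 320.7°.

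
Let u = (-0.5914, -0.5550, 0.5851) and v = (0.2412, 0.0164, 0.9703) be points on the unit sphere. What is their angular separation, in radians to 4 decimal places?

1.1418 rad

u·v = 0.4160; |u| = 1.0001, |v| = 1.0000.
cos θ = (u·v)/(|u||v|) = 0.4160, so θ = 1.1418 rad.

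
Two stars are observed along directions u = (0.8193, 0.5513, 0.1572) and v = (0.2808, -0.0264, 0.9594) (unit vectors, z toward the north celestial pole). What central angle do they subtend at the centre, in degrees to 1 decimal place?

68.5°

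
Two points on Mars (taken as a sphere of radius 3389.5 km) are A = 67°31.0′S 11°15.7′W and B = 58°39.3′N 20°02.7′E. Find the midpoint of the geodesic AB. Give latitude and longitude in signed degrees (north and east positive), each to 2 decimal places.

-4.60°, 6.84°

Central angle δ = 2.2385 rad. Interpolating on the sphere with fraction f = 0.5:
P = [sin((1−f)δ)·A + sin(fδ)·B] / sin δ = 1.1458·A + 1.1458·B in Cartesian coordinates,
giving P = (0.9897, 0.1187, -0.0801), i.e. latitude -4.60°, longitude 6.84°.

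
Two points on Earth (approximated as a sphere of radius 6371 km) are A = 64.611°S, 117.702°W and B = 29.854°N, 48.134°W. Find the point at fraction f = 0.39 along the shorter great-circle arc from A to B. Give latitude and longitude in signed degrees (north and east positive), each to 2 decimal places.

-31.26°, -75.15°

The central angle between A and B is δ = 1.8964 rad.
With f = 0.39, the slerp weights are sin((1−f)δ)/sin δ = 0.9663 and sin(fδ)/sin δ = 0.7114.
Weighted sum of the unit vectors: (0.9663)·(-0.1993,-0.3796,-0.9034) + (0.7114)·(0.5788,-0.6459,0.4978) = (0.2192, -0.8263, -0.5189).
Converting back: φ = atan2(z, √(x²+y²)) = -31.26°, λ = atan2(y, x) = -75.15°.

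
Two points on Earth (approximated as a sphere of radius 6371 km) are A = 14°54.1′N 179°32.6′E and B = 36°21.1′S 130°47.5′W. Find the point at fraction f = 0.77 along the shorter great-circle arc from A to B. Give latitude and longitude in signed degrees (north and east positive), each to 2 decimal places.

The central angle between A and B is δ = 1.2118 rad.
With f = 0.77, the slerp weights are sin((1−f)δ)/sin δ = 0.2939 and sin(fδ)/sin δ = 0.8582.
Weighted sum of the unit vectors: (0.2939)·(-0.9663,0.0077,0.2572) + (0.8582)·(-0.5262,-0.6098,-0.5927) = (-0.7355, -0.5210, -0.4331).
Converting back: φ = atan2(z, √(x²+y²)) = -25.66°, λ = atan2(y, x) = -144.69°.

-25.66°, -144.69°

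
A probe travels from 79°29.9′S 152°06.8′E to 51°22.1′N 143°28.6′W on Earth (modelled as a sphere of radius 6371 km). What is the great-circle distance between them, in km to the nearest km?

Let φ₁ = -1.3875 rad, φ₂ = 0.8965 rad, and Δλ = 1.1242 rad.
cos c = sin φ₁ sin φ₂ + cos φ₁ cos φ₂ cos Δλ = (-0.9832)(0.7812) + (0.1823)(0.6243)(0.4319) = -0.71894,
so c = arccos(-0.71894) = 2.37307 rad.
Distance = R·c = 6371 × 2.3731 ≈ 15119 km.

15119 km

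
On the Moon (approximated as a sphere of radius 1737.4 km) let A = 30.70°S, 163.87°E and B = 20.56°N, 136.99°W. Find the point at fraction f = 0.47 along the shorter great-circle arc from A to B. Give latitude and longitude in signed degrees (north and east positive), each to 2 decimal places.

-7.43°, -166.83°

Central angle δ = 1.3350 rad. Interpolating on the sphere with fraction f = 0.47:
P = [sin((1−f)δ)·A + sin(fδ)·B] / sin δ = 0.6685·A + 0.6038·B in Cartesian coordinates,
giving P = (-0.9655, -0.2259, -0.1292), i.e. latitude -7.43°, longitude -166.83°.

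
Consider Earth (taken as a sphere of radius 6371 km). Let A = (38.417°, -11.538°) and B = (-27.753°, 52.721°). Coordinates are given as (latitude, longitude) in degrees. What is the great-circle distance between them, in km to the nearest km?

Let φ₁ = 0.6705 rad, φ₂ = -0.4844 rad, and Δλ = 1.1215 rad.
cos c = sin φ₁ sin φ₂ + cos φ₁ cos φ₂ cos Δλ = (0.6214)(-0.4657) + (0.7835)(0.8850)(0.4343) = 0.01178,
so c = arccos(0.01178) = 1.55901 rad.
Distance = R·c = 6371 × 1.5590 ≈ 9932 km.

9932 km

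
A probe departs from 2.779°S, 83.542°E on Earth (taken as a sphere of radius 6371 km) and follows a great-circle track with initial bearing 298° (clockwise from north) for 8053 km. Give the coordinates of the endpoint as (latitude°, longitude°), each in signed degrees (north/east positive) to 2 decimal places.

25.62°, 14.56°

Angular distance δ = d/R = 8053/6371 = 1.26401 rad; initial bearing θ = 5.2011 rad.
sin φ₂ = sin φ₁ cos δ + cos φ₁ sin δ cos θ = (-0.0485)(0.3020) + (0.9988)(0.9533)(0.4695) = 0.4324, so φ₂ = 25.62°.
Δλ = atan2(sin θ sin δ cos φ₁, cos δ − sin φ₁ sin φ₂) = atan2(-0.8407, 0.3230) = -68.986°.
λ₂ = 83.542° − 68.986° = 14.56°.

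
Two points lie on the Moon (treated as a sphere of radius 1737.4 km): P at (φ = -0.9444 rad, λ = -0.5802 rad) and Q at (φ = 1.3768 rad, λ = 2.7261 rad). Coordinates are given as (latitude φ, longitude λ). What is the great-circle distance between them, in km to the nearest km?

Let φ₁ = -0.9444 rad, φ₂ = 1.3768 rad, and Δλ = -2.9769 rad.
cos c = sin φ₁ sin φ₂ + cos φ₁ cos φ₂ cos Δλ = (-0.8101)(0.9812) + (0.5862)(0.1928)(-0.9865) = -0.90643,
so c = arccos(-0.90643) = 2.70556 rad.
Distance = R·c = 1737.4 × 2.7056 ≈ 4701 km.

4701 km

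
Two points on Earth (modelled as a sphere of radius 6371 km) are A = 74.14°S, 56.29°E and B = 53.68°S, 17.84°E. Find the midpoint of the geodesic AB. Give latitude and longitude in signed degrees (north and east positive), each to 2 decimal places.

-65.01°, 29.74°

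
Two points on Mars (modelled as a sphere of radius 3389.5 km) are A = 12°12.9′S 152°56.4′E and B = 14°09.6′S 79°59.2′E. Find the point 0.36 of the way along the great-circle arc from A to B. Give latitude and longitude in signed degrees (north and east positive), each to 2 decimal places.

Central angle δ = 1.2350 rad. Interpolating on the sphere with fraction f = 0.36:
P = [sin((1−f)δ)·A + sin(fδ)·B] / sin δ = 0.7527·A + 0.4555·B in Cartesian coordinates,
giving P = (-0.5783, 0.7696, -0.2707), i.e. latitude -15.71°, longitude 126.92°.

-15.71°, 126.92°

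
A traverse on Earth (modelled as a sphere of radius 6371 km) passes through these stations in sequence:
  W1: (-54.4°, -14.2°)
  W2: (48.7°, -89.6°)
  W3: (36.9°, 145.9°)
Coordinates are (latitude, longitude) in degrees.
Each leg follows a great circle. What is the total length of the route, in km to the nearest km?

22481 km

Leg W1→W2: central angle 2.1106 rad, distance 13446.9 km.
Leg W2→W3: central angle 1.4181 rad, distance 9034.6 km.
Total: 13446.9 + 9034.6 ≈ 22481 km.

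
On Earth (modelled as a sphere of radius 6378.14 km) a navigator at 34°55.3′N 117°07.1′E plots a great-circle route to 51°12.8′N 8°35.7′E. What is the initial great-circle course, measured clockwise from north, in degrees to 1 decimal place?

Δλ = -108.523° = -1.8941 rad.
y = sin Δλ · cos φ₂ = (-0.9482)(0.6264) = -0.5940
x = cos φ₁ sin φ₂ − sin φ₁ cos φ₂ cos Δλ = (0.8199)(0.7795) − (0.5725)(0.6264)(-0.3177) = 0.7531
θ = atan2(y, x) = -38.26°; adding 360° gives 321.7°.

321.7°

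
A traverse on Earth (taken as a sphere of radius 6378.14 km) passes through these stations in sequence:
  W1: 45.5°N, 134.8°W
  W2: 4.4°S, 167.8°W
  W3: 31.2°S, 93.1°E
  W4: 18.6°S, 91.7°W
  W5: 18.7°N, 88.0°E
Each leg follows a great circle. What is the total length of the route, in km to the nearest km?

Leg W1→W2: central angle 1.0106 rad, distance 6445.5 km.
Leg W2→W3: central angle 1.6661 rad, distance 10626.5 km.
Leg W3→W4: central angle 2.2687 rad, distance 14470.1 km.
Leg W4→W5: central angle 3.1363 rad, distance 20004.0 km.
Total: 6445.5 + 10626.5 + 14470.1 + 20004.0 ≈ 51546 km.

51546 km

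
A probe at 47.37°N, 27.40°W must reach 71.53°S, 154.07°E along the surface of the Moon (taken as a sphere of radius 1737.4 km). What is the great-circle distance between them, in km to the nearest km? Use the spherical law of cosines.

4725 km

Let φ₁ = 0.8268 rad, φ₂ = -1.2484 rad, and Δλ = -3.1159 rad.
cos c = sin φ₁ sin φ₂ + cos φ₁ cos φ₂ cos Δλ = (0.7357)(-0.9485) + (0.6773)(0.3168)(-0.9997) = -0.91234,
so c = arccos(-0.91234) = 2.71975 rad.
Distance = R·c = 1737.4 × 2.7197 ≈ 4725 km.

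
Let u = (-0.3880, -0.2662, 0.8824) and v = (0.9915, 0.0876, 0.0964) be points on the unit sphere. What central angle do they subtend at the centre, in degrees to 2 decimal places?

u·v = -0.3230; |u| = 1.0000, |v| = 1.0000.
cos θ = (u·v)/(|u||v|) = -0.3229, so θ = 108.84°.

108.84°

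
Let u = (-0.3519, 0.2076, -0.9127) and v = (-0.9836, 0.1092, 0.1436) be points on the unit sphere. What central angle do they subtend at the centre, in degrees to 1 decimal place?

u·v = 0.2377; |u| = 1.0000, |v| = 1.0000.
cos θ = (u·v)/(|u||v|) = 0.2377, so θ = 76.2°.

76.2°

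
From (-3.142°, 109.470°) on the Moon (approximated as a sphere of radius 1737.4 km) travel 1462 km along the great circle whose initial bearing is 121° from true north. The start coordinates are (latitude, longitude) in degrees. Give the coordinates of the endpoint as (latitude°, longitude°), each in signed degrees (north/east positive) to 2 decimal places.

Angular distance δ = d/R = 1462/1737.4 = 0.84149 rad; initial bearing θ = 2.1118 rad.
sin φ₂ = sin φ₁ cos δ + cos φ₁ sin δ cos θ = (-0.0548)(0.6664) + (0.9985)(0.7456)(-0.5150) = -0.4200, so φ₂ = -24.83°.
Δλ = atan2(sin θ sin δ cos φ₁, cos δ − sin φ₁ sin φ₂) = atan2(0.6382, 0.6433) = 44.769°.
λ₂ = 109.470° + 44.769° = 154.24°.

-24.83°, 154.24°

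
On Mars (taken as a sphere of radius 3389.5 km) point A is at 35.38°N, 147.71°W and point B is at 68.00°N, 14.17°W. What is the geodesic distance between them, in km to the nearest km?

4197 km

Let φ₁ = 0.6175 rad, φ₂ = 1.1868 rad, and Δλ = 2.3307 rad.
cos c = sin φ₁ sin φ₂ + cos φ₁ cos φ₂ cos Δλ = (0.5790)(0.9272) + (0.8153)(0.3746)(-0.6889) = 0.32644,
so c = arccos(0.32644) = 1.23826 rad.
Distance = R·c = 3389.5 × 1.2383 ≈ 4197 km.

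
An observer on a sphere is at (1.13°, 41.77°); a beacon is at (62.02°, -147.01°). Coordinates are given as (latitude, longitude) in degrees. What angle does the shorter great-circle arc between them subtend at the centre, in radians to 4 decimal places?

2.0333 rad

Let φ₁ = 0.0197 rad, φ₂ = 1.0825 rad, and Δλ = 2.9884 rad.
cos c = sin φ₁ sin φ₂ + cos φ₁ cos φ₂ cos Δλ = (0.0197)(0.8831) + (0.9998)(0.4692)(-0.9883) = -0.44616,
so c = arccos(-0.44616) = 2.03327 rad.
So the angular separation is 2.0333 rad.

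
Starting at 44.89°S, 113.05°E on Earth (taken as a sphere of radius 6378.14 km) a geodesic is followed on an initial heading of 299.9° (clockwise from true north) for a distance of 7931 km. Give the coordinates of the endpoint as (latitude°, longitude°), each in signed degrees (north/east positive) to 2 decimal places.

6.17°, 57.40°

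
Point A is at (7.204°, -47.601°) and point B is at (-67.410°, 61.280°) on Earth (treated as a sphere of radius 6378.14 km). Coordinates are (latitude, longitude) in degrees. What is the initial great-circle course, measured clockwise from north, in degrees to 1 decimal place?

158.0°

Δλ = 108.881° = 1.9003 rad.
y = sin Δλ · cos φ₂ = (0.9462)(0.3841) = 0.3635
x = cos φ₁ sin φ₂ − sin φ₁ cos φ₂ cos Δλ = (0.9921)(-0.9233) − (0.1254)(0.3841)(-0.3236) = -0.9004
θ = atan2(y, x) = 158.02°, so the bearing is 158.0°.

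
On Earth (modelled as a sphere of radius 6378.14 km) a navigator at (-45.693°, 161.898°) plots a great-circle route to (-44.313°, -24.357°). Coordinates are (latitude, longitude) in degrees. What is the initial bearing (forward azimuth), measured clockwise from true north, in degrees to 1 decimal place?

Δλ = 173.745° = 3.0324 rad.
y = sin Δλ · cos φ₂ = (0.1090)(0.7155) = 0.0780
x = cos φ₁ sin φ₂ − sin φ₁ cos φ₂ cos Δλ = (0.6985)(-0.6986) − (-0.7156)(0.7155)(-0.9940) = -0.9970
θ = atan2(y, x) = 175.53°, so the bearing is 175.5°.

175.5°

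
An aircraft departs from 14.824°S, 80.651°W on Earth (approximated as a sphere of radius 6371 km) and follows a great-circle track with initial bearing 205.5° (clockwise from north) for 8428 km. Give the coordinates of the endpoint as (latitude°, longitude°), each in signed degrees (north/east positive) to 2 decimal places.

-65.32°, -168.82°

Angular distance δ = d/R = 8428/6371 = 1.32287 rad; initial bearing θ = 3.5867 rad.
sin φ₂ = sin φ₁ cos δ + cos φ₁ sin δ cos θ = (-0.2559)(0.2454) + (0.9667)(0.9694)(-0.9026) = -0.9086, so φ₂ = -65.32°.
Δλ = atan2(sin θ sin δ cos φ₁, cos δ − sin φ₁ sin φ₂) = atan2(-0.4035, 0.0129) = -88.166°.
λ₂ = -80.651° − 88.166° = -168.82°.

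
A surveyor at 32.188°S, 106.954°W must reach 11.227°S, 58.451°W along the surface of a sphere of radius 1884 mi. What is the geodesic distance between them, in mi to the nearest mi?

In radians: φ₁ = -0.5618, φ₂ = -0.1959, Δλ = 48.503° = 0.8465 rad.
cos c = sin φ₁ sin φ₂ + cos φ₁ cos φ₂ cos Δλ = (-0.5327)(-0.1947) + (0.8463)(0.9809)(0.6626) = 0.65373,
so c = arccos(0.65373) = 0.85829 rad.
Distance = R·c = 1884 × 0.8583 ≈ 1617 mi.

1617 mi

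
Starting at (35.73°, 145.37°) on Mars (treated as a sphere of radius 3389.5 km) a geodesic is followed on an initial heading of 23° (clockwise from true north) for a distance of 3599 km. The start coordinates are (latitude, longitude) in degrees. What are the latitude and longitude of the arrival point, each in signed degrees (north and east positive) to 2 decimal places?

69.57°, -112.42°

Angular distance δ = d/R = 3599/3389.5 = 1.06181 rad; initial bearing θ = 0.4014 rad.
sin φ₂ = sin φ₁ cos δ + cos φ₁ sin δ cos θ = (0.5840)(0.4873) + (0.8118)(0.8732)(0.9205) = 0.9371, so φ₂ = 69.57°.
Δλ = atan2(sin θ sin δ cos φ₁, cos δ − sin φ₁ sin φ₂) = atan2(0.2770, -0.0599) = 102.210°.
λ₂ = 145.370° + 102.210° = 247.58° → -112.42° after wrapping to (−180°, 180°].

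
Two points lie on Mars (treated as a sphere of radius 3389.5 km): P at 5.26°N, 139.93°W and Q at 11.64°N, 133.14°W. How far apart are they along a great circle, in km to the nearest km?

In radians: φ₁ = 0.0918, φ₂ = 0.2032, Δλ = 6.790° = 0.1185 rad.
cos c = sin φ₁ sin φ₂ + cos φ₁ cos φ₂ cos Δλ = (0.0917)(0.2018) + (0.9958)(0.9794)(0.9930) = 0.98697,
so c = arccos(0.98697) = 0.16163 rad.
Distance = R·c = 3389.5 × 0.1616 ≈ 548 km.

548 km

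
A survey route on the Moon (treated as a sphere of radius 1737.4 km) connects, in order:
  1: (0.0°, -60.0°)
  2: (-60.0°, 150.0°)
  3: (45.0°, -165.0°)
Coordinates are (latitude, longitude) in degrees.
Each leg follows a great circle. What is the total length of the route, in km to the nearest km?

6881 km

Leg 1→2: central angle 2.0186 rad, distance 3507.2 km.
Leg 2→3: central angle 1.9416 rad, distance 3373.4 km.
Total: 3507.2 + 3373.4 ≈ 6881 km.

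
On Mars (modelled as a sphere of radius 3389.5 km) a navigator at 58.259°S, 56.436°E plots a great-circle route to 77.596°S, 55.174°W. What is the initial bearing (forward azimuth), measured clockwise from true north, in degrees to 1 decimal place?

199.0°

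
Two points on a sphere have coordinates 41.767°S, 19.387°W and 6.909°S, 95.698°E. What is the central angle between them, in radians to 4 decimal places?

In radians: φ₁ = -0.7290, φ₂ = -0.1206, Δλ = 115.085° = 2.0086 rad.
Haversine: a = sin²(Δφ/2) + cos φ₁ cos φ₂ sin²(Δλ/2) = 0.0897 + (0.7459)(0.9927)(0.7120) = 0.61690.
Central angle c = 2·arcsin(√a) = 1.80677 rad.
So the angular separation is 1.8068 rad.

1.8068 rad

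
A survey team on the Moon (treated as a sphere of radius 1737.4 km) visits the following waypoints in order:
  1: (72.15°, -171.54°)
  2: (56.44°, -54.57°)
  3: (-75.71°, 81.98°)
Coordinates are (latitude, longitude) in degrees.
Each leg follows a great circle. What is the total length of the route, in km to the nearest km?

6043 km

Leg 1→2: central angle 0.7722 rad, distance 1341.7 km.
Leg 2→3: central angle 2.7059 rad, distance 4701.3 km.
Total: 1341.7 + 4701.3 ≈ 6043 km.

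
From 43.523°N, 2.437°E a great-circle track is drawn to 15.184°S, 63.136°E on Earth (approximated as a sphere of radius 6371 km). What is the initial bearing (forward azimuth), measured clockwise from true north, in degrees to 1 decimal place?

Δλ = 60.699° = 1.0594 rad.
y = sin Δλ · cos φ₂ = (0.8721)(0.9651) = 0.8416
x = cos φ₁ sin φ₂ − sin φ₁ cos φ₂ cos Δλ = (0.7251)(-0.2619) − (0.6886)(0.9651)(0.4894) = -0.5152
θ = atan2(y, x) = 121.47°, so the bearing is 121.5°.

121.5°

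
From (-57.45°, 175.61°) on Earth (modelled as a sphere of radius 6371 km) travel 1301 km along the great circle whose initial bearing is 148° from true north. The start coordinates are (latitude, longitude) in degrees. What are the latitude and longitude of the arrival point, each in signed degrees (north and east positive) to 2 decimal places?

Angular distance δ = d/R = 1301/6371 = 0.20421 rad; initial bearing θ = 2.5831 rad.
sin φ₂ = sin φ₁ cos δ + cos φ₁ sin δ cos θ = (-0.8429)(0.9792) + (0.5380)(0.2028)(-0.8480) = -0.9179, so φ₂ = -66.63°.
Δλ = atan2(sin θ sin δ cos φ₁, cos δ − sin φ₁ sin φ₂) = atan2(0.0578, 0.2055) = 15.716°.
λ₂ = 175.610° + 15.716° = 191.33° → -168.67° after wrapping to (−180°, 180°].

-66.63°, -168.67°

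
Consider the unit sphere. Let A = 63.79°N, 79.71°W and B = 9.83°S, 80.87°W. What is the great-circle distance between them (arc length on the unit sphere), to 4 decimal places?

Let φ₁ = 1.1133 rad, φ₂ = -0.1716 rad, and Δλ = -0.0202 rad.
cos c = sin φ₁ sin φ₂ + cos φ₁ cos φ₂ cos Δλ = (0.8972)(-0.1707) + (0.4417)(0.9853)(0.9998) = 0.28192,
so c = arccos(0.28192) = 1.28500 rad.
On the unit sphere the arc length equals the central angle: 1.2850.

1.2850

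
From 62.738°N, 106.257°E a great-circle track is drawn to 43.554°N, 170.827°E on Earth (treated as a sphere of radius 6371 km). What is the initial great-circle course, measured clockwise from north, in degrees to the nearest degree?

87°

With φ₁ = 1.0950, φ₂ = 0.7602, Δλ = 1.1270 rad, the forward-azimuth formula gives
θ = atan2( sin Δλ cos φ₂ , cos φ₁ sin φ₂ − sin φ₁ cos φ₂ cos Δλ ) = atan2(0.6545, 0.0390) = 86.59°.
So the initial bearing is 87°.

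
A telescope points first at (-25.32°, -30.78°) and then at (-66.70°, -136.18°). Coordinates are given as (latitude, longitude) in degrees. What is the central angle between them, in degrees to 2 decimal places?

72.67°

In radians: φ₁ = -0.4419, φ₂ = -1.1641, Δλ = -105.400° = -1.8396 rad.
cos c = sin φ₁ sin φ₂ + cos φ₁ cos φ₂ cos Δλ = (-0.4277)(-0.9184) + (0.9039)(0.3955)(-0.2656) = 0.29785,
so c = arccos(0.29785) = 1.26836 rad.
So the angular separation is 72.67°.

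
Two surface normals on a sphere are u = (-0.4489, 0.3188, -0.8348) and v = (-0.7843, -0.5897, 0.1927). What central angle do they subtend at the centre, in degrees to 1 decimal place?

89.8°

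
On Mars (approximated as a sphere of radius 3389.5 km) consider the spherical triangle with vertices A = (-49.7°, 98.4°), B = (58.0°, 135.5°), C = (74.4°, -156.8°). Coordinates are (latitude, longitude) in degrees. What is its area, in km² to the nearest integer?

1406561 km²

Side lengths (central angles): a = 0.5138, b = 2.4639, c = 1.9535 rad; semiperimeter s = 2.4656.
By l'Huilier's theorem, tan(E/4) = √[tan(s/2) tan((s−a)/2) tan((s−b)/2) tan((s−c)/2)], giving spherical excess E = 0.1224 rad.
Area = E·R² = 0.1224 × (3389.5)² ≈ 1406561 km².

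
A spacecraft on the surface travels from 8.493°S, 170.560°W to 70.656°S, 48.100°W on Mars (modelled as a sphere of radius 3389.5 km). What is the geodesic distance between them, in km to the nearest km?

5448 km

With latitudes φ₁ = -8.493°, φ₂ = -70.656° and longitude difference Δλ = 122.460°:
Haversine: a = sin²(Δφ/2) + cos φ₁ cos φ₂ sin²(Δλ/2) = 0.2665 + (0.9890)(0.3312)(0.7684) = 0.51824.
Central angle c = 2·arcsin(√a) = 1.60728 rad.
Distance = R·c = 3389.5 × 1.6073 ≈ 5448 km.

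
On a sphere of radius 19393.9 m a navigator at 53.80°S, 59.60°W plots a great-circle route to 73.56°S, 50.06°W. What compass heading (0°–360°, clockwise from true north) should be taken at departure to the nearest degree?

172°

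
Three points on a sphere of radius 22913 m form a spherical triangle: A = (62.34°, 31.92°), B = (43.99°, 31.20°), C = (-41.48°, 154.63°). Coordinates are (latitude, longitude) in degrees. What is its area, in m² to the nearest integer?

464868393 m²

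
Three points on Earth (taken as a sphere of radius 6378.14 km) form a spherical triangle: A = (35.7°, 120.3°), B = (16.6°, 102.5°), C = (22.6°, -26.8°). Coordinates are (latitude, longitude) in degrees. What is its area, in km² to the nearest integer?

Side lengths (central angles): a = 2.0382, b = 1.9880, c = 0.4330 rad; semiperimeter s = 2.2296.
By l'Huilier's theorem, tan(E/4) = √[tan(s/2) tan((s−a)/2) tan((s−b)/2) tan((s−c)/2)], giving spherical excess E = 0.6842 rad.
Area = E·R² = 0.6842 × (6378.14)² ≈ 27835463 km².

27835463 km²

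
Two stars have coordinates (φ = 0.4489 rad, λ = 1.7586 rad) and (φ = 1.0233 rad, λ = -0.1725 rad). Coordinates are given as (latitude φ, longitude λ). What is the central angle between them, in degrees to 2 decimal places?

78.16°

In radians: φ₁ = 0.4489, φ₂ = 1.0233, Δλ = -110.644° = -1.9311 rad.
cos c = sin φ₁ sin φ₂ + cos φ₁ cos φ₂ cos Δλ = (0.4340)(0.8538) + (0.9009)(0.5206)(-0.3526) = 0.20520,
so c = arccos(0.20520) = 1.36413 rad.
So the angular separation is 78.16°.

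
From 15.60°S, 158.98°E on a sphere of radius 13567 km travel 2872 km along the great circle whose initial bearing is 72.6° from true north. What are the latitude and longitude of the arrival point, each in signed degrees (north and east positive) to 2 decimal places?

-11.68°, 170.79°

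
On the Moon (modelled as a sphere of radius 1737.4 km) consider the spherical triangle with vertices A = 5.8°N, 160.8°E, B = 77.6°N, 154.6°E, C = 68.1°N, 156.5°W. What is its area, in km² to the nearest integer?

Side lengths (central angles): a = 0.2879, b = 1.1956, c = 1.2545 rad; semiperimeter s = 1.3690.
By l'Huilier's theorem, tan(E/4) = √[tan(s/2) tan((s−a)/2) tan((s−b)/2) tan((s−c)/2)], giving spherical excess E = 0.1974 rad.
Area = E·R² = 0.1974 × (1737.4)² ≈ 595924 km².

595924 km²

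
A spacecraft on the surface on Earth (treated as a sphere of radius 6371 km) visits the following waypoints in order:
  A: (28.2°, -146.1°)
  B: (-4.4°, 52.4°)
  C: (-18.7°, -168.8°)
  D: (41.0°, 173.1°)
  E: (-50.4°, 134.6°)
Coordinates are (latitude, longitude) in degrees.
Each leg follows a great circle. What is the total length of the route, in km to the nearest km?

49276 km

Leg A→B: central angle 2.6251 rad, distance 16724.4 km.
Leg B→C: central angle 2.3268 rad, distance 14823.9 km.
Leg C→D: central angle 1.0825 rad, distance 6896.4 km.
Leg D→E: central angle 1.7002 rad, distance 10831.8 km.
Total: 16724.4 + 14823.9 + 6896.4 + 10831.8 ≈ 49276 km.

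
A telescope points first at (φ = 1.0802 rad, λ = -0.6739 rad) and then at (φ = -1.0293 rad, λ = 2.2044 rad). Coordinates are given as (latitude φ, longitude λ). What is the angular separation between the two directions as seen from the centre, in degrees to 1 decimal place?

172.0°

With latitudes φ₁ = 61.891°, φ₂ = -58.975° and longitude difference Δλ = 164.914°:
Haversine: a = sin²(Δφ/2) + cos φ₁ cos φ₂ sin²(Δλ/2) = 0.7565 + (0.4712)(0.5154)(0.9828) = 0.99517.
Central angle c = 2·arcsin(√a) = 3.00246 rad.
So the angular separation is 172.0°.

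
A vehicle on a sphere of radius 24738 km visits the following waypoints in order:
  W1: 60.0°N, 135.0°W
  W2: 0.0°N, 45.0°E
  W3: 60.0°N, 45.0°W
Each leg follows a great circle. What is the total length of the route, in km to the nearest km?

Leg W1→W2: central angle 2.0944 rad, distance 51811.1 km.
Leg W2→W3: central angle 1.5708 rad, distance 38858.4 km.
Total: 51811.1 + 38858.4 ≈ 90670 km.

90670 km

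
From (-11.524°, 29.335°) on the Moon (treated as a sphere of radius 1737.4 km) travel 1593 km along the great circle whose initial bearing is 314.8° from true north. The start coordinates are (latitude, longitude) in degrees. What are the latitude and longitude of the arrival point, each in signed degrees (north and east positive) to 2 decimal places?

25.24°, -9.18°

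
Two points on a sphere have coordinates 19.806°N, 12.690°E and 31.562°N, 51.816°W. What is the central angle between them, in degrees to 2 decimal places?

Let φ₁ = 0.3457 rad, φ₂ = 0.5509 rad, and Δλ = -1.1258 rad.
Haversine: a = sin²(Δφ/2) + cos φ₁ cos φ₂ sin²(Δλ/2) = 0.0105 + (0.9408)(0.8521)(0.2848) = 0.23880.
Central angle c = 2·arcsin(√a) = 1.02113 rad.
So the angular separation is 58.51°.

58.51°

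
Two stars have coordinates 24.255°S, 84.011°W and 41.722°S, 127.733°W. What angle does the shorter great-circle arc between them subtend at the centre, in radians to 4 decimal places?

0.6995 rad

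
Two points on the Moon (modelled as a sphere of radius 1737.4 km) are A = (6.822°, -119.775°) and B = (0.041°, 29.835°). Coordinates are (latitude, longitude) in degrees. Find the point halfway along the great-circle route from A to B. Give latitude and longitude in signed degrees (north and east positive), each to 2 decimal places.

12.88°, -44.22°

Central angle δ = 2.5991 rad. Interpolating on the sphere with fraction f = 0.5:
P = [sin((1−f)δ)·A + sin(fδ)·B] / sin δ = 1.8660·A + 1.8660·B in Cartesian coordinates,
giving P = (0.6986, -0.6799, 0.2230), i.e. latitude 12.88°, longitude -44.22°.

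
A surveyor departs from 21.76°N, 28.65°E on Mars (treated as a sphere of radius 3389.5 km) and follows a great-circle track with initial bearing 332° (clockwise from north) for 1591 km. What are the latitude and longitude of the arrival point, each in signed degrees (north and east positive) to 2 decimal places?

Angular distance δ = d/R = 1591/3389.5 = 0.46939 rad; initial bearing θ = 5.7945 rad.
sin φ₂ = sin φ₁ cos δ + cos φ₁ sin δ cos θ = (0.3707)(0.8918) + (0.9287)(0.4523)(0.8829) = 0.7016, so φ₂ = 44.55°.
Δλ = atan2(sin θ sin δ cos φ₁, cos δ − sin φ₁ sin φ₂) = atan2(-0.1972, 0.6318) = -17.338°.
λ₂ = 28.650° − 17.338° = 11.31°.

44.55°, 11.31°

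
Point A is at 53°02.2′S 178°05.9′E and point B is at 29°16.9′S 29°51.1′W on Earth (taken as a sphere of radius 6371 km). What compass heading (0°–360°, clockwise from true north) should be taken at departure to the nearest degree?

Δλ = 152.050° = 2.6538 rad.
y = sin Δλ · cos φ₂ = (0.4687)(0.8722) = 0.4088
x = cos φ₁ sin φ₂ − sin φ₁ cos φ₂ cos Δλ = (0.6013)(-0.4891) − (-0.7990)(0.8722)(-0.8834) = -0.9097
θ = atan2(y, x) = 155.80°, so the bearing is 156°.

156°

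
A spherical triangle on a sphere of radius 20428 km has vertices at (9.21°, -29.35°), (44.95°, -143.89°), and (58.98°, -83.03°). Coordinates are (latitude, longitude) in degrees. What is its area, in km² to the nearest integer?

Side lengths (central angles): a = 0.6712, b = 1.1169, c = 1.7488 rad; semiperimeter s = 1.7685.
By l'Huilier's theorem, tan(E/4) = √[tan(s/2) tan((s−a)/2) tan((s−b)/2) tan((s−c)/2)], giving spherical excess E = 0.1990 rad.
Area = E·R² = 0.1990 × (20428)² ≈ 83029368 km².

83029368 km²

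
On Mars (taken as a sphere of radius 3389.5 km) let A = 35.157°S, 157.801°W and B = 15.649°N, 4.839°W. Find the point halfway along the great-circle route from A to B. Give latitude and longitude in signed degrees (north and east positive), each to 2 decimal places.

-34.85°, -62.57°

The central angle between A and B is δ = 2.5993 rad.
With f = 0.5, the slerp weights are sin((1−f)δ)/sin δ = 1.8670 and sin(fδ)/sin δ = 1.8670.
Weighted sum of the unit vectors: (1.8670)·(-0.7570,-0.3089,-0.5758) + (1.8670)·(0.9595,-0.0812,0.2697) = (0.3781, -0.7284, -0.5714).
Converting back: φ = atan2(z, √(x²+y²)) = -34.85°, λ = atan2(y, x) = -62.57°.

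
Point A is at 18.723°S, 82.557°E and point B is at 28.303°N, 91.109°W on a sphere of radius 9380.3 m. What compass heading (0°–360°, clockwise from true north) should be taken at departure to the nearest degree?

Δλ = -173.666° = -3.0310 rad.
y = sin Δλ · cos φ₂ = (-0.1103)(0.8805) = -0.0971
x = cos φ₁ sin φ₂ − sin φ₁ cos φ₂ cos Δλ = (0.9471)(0.4741) − (-0.3210)(0.8805)(-0.9939) = 0.1681
θ = atan2(y, x) = -30.01°; adding 360° gives 330°.

330°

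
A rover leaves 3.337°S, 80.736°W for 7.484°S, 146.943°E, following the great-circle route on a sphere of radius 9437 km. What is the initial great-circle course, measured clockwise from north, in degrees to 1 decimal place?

257.0°

Δλ = -132.321° = -2.3094 rad.
y = sin Δλ · cos φ₂ = (-0.7394)(0.9915) = -0.7331
x = cos φ₁ sin φ₂ − sin φ₁ cos φ₂ cos Δλ = (0.9983)(-0.1302) − (-0.0582)(0.9915)(-0.6733) = -0.1689
θ = atan2(y, x) = -102.97°; adding 360° gives 257.0°.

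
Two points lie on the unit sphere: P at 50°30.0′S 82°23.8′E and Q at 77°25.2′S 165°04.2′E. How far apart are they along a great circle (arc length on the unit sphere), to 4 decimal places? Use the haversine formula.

0.6908

With latitudes φ₁ = -50.500°, φ₂ = -77.420° and longitude difference Δλ = 82.673°:
Haversine: a = sin²(Δφ/2) + cos φ₁ cos φ₂ sin²(Δλ/2) = 0.0542 + (0.6361)(0.2178)(0.4362) = 0.11462.
Central angle c = 2·arcsin(√a) = 0.69075 rad.
On the unit sphere the arc length equals the central angle: 0.6908.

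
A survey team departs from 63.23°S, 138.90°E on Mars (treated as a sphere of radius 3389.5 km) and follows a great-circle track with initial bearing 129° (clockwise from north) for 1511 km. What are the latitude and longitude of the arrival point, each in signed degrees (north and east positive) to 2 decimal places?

Angular distance δ = d/R = 1511/3389.5 = 0.44579 rad; initial bearing θ = 2.2515 rad.
sin φ₂ = sin φ₁ cos δ + cos φ₁ sin δ cos θ = (-0.8928)(0.9023) + (0.4504)(0.4312)(-0.6293) = -0.9278, so φ₂ = -68.09°.
Δλ = atan2(sin θ sin δ cos φ₁, cos δ − sin φ₁ sin φ₂) = atan2(0.1509, 0.0739) = 63.903°.
λ₂ = 138.900° + 63.903° = 202.80° → -157.20° after wrapping to (−180°, 180°].

-68.09°, -157.20°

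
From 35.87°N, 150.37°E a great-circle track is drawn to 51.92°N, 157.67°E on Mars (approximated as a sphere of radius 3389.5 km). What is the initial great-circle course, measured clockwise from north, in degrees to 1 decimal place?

15.7°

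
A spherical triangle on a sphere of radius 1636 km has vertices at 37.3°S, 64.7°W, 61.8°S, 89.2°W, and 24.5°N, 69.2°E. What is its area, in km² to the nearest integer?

3728427 km²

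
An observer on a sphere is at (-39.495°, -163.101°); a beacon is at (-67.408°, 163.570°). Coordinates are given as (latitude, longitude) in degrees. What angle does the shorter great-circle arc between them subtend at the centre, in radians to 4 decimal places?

0.5828 rad

In radians: φ₁ = -0.6893, φ₂ = -1.1765, Δλ = -33.329° = -0.5817 rad.
Haversine: a = sin²(Δφ/2) + cos φ₁ cos φ₂ sin²(Δλ/2) = 0.0582 + (0.7717)(0.3842)(0.0822) = 0.08255.
Central angle c = 2·arcsin(√a) = 0.58284 rad.
So the angular separation is 0.5828 rad.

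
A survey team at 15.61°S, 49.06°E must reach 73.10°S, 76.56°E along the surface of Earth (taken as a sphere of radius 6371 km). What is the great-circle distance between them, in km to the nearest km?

6629 km

In radians: φ₁ = -0.2724, φ₂ = -1.2758, Δλ = 27.500° = 0.4800 rad.
Haversine: a = sin²(Δφ/2) + cos φ₁ cos φ₂ sin²(Δλ/2) = 0.2313 + (0.9631)(0.2907)(0.0565) = 0.24709.
Central angle c = 2·arcsin(√a) = 1.04047 rad.
Distance = R·c = 6371 × 1.0405 ≈ 6629 km.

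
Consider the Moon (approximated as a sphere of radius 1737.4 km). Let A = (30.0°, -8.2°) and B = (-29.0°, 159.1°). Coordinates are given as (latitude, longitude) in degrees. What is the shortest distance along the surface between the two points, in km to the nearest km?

5122 km

With latitudes φ₁ = 30.000°, φ₂ = -29.000° and longitude difference Δλ = 167.300°:
cos c = sin φ₁ sin φ₂ + cos φ₁ cos φ₂ cos Δλ = (0.5000)(-0.4848) + (0.8660)(0.8746)(-0.9755) = -0.98132,
so c = arccos(-0.98132) = 2.94799 rad.
Distance = R·c = 1737.4 × 2.9480 ≈ 5122 km.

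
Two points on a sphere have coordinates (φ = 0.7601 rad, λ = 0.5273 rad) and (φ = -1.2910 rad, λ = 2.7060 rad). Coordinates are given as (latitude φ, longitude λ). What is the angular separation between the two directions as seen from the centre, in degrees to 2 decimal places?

In radians: φ₁ = 0.7601, φ₂ = -1.2910, Δλ = 124.830° = 2.1787 rad.
cos c = sin φ₁ sin φ₂ + cos φ₁ cos φ₂ cos Δλ = (0.6890)(-0.9611) + (0.7248)(0.2762)(-0.5711) = -0.77652,
so c = arccos(-0.77652) = 2.45991 rad.
So the angular separation is 140.94°.

140.94°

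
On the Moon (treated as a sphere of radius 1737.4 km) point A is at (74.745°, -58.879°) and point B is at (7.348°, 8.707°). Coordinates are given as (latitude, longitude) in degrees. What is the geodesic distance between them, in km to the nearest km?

2339 km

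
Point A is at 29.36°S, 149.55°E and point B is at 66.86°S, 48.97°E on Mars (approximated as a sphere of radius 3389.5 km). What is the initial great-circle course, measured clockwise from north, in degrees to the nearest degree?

Δλ = -100.580° = -1.7555 rad.
y = sin Δλ · cos φ₂ = (-0.9830)(0.3930) = -0.3863
x = cos φ₁ sin φ₂ − sin φ₁ cos φ₂ cos Δλ = (0.8716)(-0.9195) − (-0.4903)(0.3930)(-0.1836) = -0.8368
θ = atan2(y, x) = -155.22°; adding 360° gives 205°.

205°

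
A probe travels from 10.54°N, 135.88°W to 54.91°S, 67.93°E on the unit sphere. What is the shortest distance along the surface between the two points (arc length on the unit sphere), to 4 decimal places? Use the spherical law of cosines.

With latitudes φ₁ = 10.540°, φ₂ = -54.910° and longitude difference Δλ = -156.190°:
cos c = sin φ₁ sin φ₂ + cos φ₁ cos φ₂ cos Δλ = (0.1829)(-0.8183) + (0.9831)(0.5749)(-0.9149) = -0.66674,
so c = arccos(-0.66674) = 2.30062 rad.
On the unit sphere the arc length equals the central angle: 2.3006.

2.3006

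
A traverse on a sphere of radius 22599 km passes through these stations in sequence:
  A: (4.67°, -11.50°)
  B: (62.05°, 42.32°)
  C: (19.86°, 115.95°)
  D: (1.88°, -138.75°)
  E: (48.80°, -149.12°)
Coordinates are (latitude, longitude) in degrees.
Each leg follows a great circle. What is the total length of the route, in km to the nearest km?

112809 km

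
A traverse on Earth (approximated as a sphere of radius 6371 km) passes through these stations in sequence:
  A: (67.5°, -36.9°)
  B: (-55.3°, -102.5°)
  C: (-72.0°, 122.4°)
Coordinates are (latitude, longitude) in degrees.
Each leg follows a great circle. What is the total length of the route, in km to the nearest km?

Leg A→B: central angle 2.3044 rad, distance 14681.5 km.
Leg B→C: central angle 0.8536 rad, distance 5438.1 km.
Total: 14681.5 + 5438.1 ≈ 20120 km.

20120 km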